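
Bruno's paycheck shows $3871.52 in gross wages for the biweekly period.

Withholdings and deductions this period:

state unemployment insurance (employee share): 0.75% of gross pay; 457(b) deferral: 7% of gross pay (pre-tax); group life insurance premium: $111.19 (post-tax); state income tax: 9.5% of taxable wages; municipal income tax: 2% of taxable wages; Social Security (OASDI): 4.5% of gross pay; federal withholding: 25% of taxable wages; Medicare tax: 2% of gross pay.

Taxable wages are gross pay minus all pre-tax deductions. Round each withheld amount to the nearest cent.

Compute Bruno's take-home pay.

$1894.44

457(b) deferral: $3871.52 × 0.07 = $271.01
Taxable wages = $3871.52 − $271.01 = $3600.51
State income tax: $3600.51 × 0.095 = $342.05
Municipal income tax: $3600.51 × 0.02 = $72.01
Federal withholding: $3600.51 × 0.25 = $900.13
Medicare tax: $3871.52 × 0.02 = $77.43
Social Security (OASDI): $3871.52 × 0.045 = $174.22
State unemployment insurance (employee share): $3871.52 × 0.0075 = $29.04
Group life insurance premium: $111.19
Total deductions = $271.01 + $342.05 + $72.01 + $900.13 + $77.43 + $174.22 + $29.04 + $111.19 = $1977.08
Net pay = $3871.52 − $1977.08 = $1894.44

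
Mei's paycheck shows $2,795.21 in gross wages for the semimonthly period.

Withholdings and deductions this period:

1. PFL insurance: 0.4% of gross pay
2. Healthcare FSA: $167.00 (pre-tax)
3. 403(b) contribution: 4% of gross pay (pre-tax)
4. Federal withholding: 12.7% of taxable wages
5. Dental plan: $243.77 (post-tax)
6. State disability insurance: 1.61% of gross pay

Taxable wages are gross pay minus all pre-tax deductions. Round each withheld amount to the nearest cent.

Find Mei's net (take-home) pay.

$1,896.87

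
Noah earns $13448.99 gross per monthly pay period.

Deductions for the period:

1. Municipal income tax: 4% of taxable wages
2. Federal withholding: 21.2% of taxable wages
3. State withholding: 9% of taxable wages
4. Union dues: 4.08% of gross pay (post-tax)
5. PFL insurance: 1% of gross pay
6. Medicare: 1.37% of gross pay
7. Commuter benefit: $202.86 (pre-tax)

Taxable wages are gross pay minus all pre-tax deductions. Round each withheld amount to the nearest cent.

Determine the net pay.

$7848.49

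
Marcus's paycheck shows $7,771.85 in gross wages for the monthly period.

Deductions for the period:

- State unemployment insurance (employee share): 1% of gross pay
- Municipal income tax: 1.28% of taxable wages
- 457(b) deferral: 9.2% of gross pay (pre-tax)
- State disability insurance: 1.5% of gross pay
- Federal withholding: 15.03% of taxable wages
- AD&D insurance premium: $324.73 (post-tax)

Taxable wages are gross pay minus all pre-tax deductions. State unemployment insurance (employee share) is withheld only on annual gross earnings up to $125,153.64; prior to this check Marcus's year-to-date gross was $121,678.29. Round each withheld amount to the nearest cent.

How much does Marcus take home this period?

$5,429.81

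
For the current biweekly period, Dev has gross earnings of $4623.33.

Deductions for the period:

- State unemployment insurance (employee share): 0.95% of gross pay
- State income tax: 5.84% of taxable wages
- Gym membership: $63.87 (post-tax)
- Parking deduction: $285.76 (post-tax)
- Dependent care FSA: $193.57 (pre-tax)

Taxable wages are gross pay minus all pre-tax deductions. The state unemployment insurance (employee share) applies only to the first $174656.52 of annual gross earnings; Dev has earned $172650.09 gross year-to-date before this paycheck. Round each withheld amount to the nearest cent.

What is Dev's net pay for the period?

Dependent care FSA: $193.57
Taxable wages = $4623.33 − $193.57 = $4429.76
State income tax: $4429.76 × 0.0584 = $258.70
State unemployment insurance (employee share): only $174656.52 − $172650.09 = $2006.43 of this check is subject → $2006.43 × 0.0095 = $19.06
Gym membership: $63.87
Parking deduction: $285.76
Total deductions = $193.57 + $258.70 + $19.06 + $63.87 + $285.76 = $820.96
Net pay = $4623.33 − $820.96 = $3802.37

$3802.37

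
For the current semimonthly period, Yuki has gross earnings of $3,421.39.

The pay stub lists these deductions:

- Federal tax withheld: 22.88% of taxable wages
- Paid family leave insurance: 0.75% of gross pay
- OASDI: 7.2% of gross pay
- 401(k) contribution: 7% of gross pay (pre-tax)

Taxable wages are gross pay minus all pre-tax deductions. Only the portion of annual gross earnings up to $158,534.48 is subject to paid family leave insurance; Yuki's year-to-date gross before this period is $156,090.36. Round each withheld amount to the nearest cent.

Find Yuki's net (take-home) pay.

$2,189.20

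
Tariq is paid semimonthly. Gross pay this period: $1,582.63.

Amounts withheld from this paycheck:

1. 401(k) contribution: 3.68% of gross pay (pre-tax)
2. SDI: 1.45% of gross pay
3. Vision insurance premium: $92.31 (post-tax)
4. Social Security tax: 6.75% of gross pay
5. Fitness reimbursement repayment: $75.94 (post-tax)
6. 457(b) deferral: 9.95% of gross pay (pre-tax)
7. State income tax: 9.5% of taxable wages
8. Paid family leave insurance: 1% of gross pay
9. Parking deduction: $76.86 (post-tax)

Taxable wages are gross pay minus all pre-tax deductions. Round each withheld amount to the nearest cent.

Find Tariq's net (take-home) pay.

$846.34

457(b) deferral: $1,582.63 × 0.0995 = $157.47
401(k) contribution: $1,582.63 × 0.0368 = $58.24
Pre-tax total = $157.47 + $58.24 = $215.71
Taxable wages = $1,582.63 − $215.71 = $1,366.92
State income tax: $1,366.92 × 0.095 = $129.86
Paid family leave insurance: $1,582.63 × 0.01 = $15.83
Social Security tax: $1,582.63 × 0.0675 = $106.83
SDI: $1,582.63 × 0.0145 = $22.95
Parking deduction: $76.86
Vision insurance premium: $92.31
Fitness reimbursement repayment: $75.94
Total deductions = $157.47 + $58.24 + $129.86 + $15.83 + $106.83 + $22.95 + $76.86 + $92.31 + $75.94 = $736.29
Net pay = $1,582.63 − $736.29 = $846.34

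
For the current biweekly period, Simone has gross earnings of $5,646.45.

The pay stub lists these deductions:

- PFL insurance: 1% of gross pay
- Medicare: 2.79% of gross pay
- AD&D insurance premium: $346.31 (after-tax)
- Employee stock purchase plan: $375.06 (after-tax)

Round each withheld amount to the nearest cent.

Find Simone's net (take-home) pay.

$4,711.08

Medicare: $5,646.45 × 0.0279 = $157.54
PFL insurance: $5,646.45 × 0.01 = $56.46
AD&D insurance premium: $346.31
Employee stock purchase plan: $375.06
Total deductions = $157.54 + $56.46 + $346.31 + $375.06 = $935.37
Net pay = $5,646.45 − $935.37 = $4,711.08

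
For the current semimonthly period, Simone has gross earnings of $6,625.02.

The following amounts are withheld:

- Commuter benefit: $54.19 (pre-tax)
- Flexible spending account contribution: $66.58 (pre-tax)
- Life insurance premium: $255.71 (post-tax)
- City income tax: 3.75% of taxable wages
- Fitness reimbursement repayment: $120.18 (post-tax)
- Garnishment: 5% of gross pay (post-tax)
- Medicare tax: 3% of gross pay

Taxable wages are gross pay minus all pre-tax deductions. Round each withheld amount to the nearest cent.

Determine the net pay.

Flexible spending account contribution: $66.58
Commuter benefit: $54.19
Pre-tax total = $66.58 + $54.19 = $120.77
Taxable wages = $6,625.02 − $120.77 = $6,504.25
City income tax: $6,504.25 × 0.0375 = $243.91
Medicare tax: $6,625.02 × 0.03 = $198.75
Garnishment: $6,625.02 × 0.05 = $331.25
Life insurance premium: $255.71
Fitness reimbursement repayment: $120.18
Total deductions = $66.58 + $54.19 + $243.91 + $198.75 + $331.25 + $255.71 + $120.18 = $1,270.57
Net pay = $6,625.02 − $1,270.57 = $5,354.45

$5,354.45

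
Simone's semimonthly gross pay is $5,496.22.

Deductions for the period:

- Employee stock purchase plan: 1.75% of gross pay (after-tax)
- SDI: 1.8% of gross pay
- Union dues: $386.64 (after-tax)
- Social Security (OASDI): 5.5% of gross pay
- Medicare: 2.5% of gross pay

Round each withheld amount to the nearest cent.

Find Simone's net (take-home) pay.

Medicare: $5,496.22 × 0.025 = $137.41
Social Security (OASDI): $5,496.22 × 0.055 = $302.29
SDI: $5,496.22 × 0.018 = $98.93
Union dues: $386.64
Employee stock purchase plan: $5,496.22 × 0.0175 = $96.18
Total deductions = $137.41 + $302.29 + $98.93 + $386.64 + $96.18 = $1,021.45
Net pay = $5,496.22 − $1,021.45 = $4,474.77

$4,474.77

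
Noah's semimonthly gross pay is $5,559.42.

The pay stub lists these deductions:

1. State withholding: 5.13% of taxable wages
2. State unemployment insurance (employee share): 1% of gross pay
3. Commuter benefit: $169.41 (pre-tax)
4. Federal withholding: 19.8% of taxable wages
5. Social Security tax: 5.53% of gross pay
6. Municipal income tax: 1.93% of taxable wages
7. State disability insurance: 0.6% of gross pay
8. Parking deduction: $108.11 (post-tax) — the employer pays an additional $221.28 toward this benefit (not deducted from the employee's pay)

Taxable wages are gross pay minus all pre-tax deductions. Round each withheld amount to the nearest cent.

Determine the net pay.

$3,437.75

Commuter benefit: $169.41
Taxable wages = $5,559.42 − $169.41 = $5,390.01
Municipal income tax: $5,390.01 × 0.0193 = $104.03
State withholding: $5,390.01 × 0.0513 = $276.51
Federal withholding: $5,390.01 × 0.198 = $1,067.22
State unemployment insurance (employee share): $5,559.42 × 0.01 = $55.59
Social Security tax: $5,559.42 × 0.0553 = $307.44
State disability insurance: $5,559.42 × 0.006 = $33.36
Parking deduction: $108.11
(Employer's $221.28 toward parking deduction is not withheld from the employee.)
Total deductions = $169.41 + $104.03 + $276.51 + $1,067.22 + $55.59 + $307.44 + $33.36 + $108.11 = $2,121.67
Net pay = $5,559.42 − $2,121.67 = $3,437.75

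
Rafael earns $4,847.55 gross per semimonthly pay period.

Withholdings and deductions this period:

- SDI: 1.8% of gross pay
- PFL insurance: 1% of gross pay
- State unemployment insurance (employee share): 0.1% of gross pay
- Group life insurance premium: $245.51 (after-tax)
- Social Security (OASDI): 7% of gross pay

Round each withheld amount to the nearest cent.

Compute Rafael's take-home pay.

$4,122.12

Social Security (OASDI): $4,847.55 × 0.07 = $339.33
PFL insurance: $4,847.55 × 0.01 = $48.48
State unemployment insurance (employee share): $4,847.55 × 0.001 = $4.85
SDI: $4,847.55 × 0.018 = $87.26
Group life insurance premium: $245.51
Total deductions = $339.33 + $48.48 + $4.85 + $87.26 + $245.51 = $725.43
Net pay = $4,847.55 − $725.43 = $4,122.12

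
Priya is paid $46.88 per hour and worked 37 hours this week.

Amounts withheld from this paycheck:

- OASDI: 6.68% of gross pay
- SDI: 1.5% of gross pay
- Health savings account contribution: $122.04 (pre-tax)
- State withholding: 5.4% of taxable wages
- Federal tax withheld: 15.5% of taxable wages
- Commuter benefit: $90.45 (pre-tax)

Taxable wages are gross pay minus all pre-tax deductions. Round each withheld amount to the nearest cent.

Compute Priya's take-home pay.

$1,062.07

Gross pay: 37 × $46.88 = $1,734.56
Health savings account contribution: $122.04
Commuter benefit: $90.45
Pre-tax total = $122.04 + $90.45 = $212.49
Taxable wages = $1,734.56 − $212.49 = $1,522.07
Federal tax withheld: $1,522.07 × 0.155 = $235.92
State withholding: $1,522.07 × 0.054 = $82.19
SDI: $1,734.56 × 0.015 = $26.02
OASDI: $1,734.56 × 0.0668 = $115.87
Total deductions = $122.04 + $90.45 + $235.92 + $82.19 + $26.02 + $115.87 = $672.49
Net pay = $1,734.56 − $672.49 = $1,062.07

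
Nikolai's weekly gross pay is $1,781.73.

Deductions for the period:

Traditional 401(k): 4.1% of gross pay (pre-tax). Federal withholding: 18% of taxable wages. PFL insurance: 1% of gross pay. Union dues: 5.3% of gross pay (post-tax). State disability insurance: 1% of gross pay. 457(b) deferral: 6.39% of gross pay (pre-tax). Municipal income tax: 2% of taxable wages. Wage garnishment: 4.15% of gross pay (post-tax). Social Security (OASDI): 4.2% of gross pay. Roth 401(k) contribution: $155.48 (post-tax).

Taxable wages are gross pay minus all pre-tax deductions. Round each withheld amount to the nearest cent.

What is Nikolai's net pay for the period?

Traditional 401(k): $1,781.73 × 0.041 = $73.05
457(b) deferral: $1,781.73 × 0.0639 = $113.85
Pre-tax total = $73.05 + $113.85 = $186.90
Taxable wages = $1,781.73 − $186.90 = $1,594.83
Municipal income tax: $1,594.83 × 0.02 = $31.90
Federal withholding: $1,594.83 × 0.18 = $287.07
PFL insurance: $1,781.73 × 0.01 = $17.82
Social Security (OASDI): $1,781.73 × 0.042 = $74.83
State disability insurance: $1,781.73 × 0.01 = $17.82
Wage garnishment: $1,781.73 × 0.0415 = $73.94
Roth 401(k) contribution: $155.48
Union dues: $1,781.73 × 0.053 = $94.43
Total deductions = $73.05 + $113.85 + $31.90 + $287.07 + $17.82 + $74.83 + $17.82 + $73.94 + $155.48 + $94.43 = $940.19
Net pay = $1,781.73 − $940.19 = $841.54

$841.54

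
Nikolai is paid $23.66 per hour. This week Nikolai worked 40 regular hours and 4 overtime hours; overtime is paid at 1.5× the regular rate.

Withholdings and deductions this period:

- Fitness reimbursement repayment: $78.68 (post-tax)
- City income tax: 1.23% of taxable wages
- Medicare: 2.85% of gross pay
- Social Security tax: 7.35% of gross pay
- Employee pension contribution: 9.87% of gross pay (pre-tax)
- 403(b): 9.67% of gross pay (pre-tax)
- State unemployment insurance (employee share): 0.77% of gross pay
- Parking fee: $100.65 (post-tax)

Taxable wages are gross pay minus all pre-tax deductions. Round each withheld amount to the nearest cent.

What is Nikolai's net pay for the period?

$566.21

Regular pay: 40 × $23.66 = $946.40
Overtime pay: 4 × $23.66 × 1.5 = $141.96
Gross pay = $946.40 + $141.96 = $1,088.36
403(b): $1,088.36 × 0.0967 = $105.24
Employee pension contribution: $1,088.36 × 0.0987 = $107.42
Pre-tax total = $105.24 + $107.42 = $212.66
Taxable wages = $1,088.36 − $212.66 = $875.70
City income tax: $875.70 × 0.0123 = $10.77
State unemployment insurance (employee share): $1,088.36 × 0.0077 = $8.38
Medicare: $1,088.36 × 0.0285 = $31.02
Social Security tax: $1,088.36 × 0.0735 = $79.99
Parking fee: $100.65
Fitness reimbursement repayment: $78.68
Total deductions = $105.24 + $107.42 + $10.77 + $8.38 + $31.02 + $79.99 + $100.65 + $78.68 = $522.15
Net pay = $1,088.36 − $522.15 = $566.21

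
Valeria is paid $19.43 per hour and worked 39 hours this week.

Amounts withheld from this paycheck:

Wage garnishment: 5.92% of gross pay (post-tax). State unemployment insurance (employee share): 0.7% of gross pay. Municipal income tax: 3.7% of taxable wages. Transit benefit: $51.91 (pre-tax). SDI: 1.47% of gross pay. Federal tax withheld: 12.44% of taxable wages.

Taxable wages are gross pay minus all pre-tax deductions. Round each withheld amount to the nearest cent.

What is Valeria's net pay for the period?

Gross pay: 39 × $19.43 = $757.77
Transit benefit: $51.91
Taxable wages = $757.77 − $51.91 = $705.86
Federal tax withheld: $705.86 × 0.1244 = $87.81
Municipal income tax: $705.86 × 0.037 = $26.12
State unemployment insurance (employee share): $757.77 × 0.007 = $5.30
SDI: $757.77 × 0.0147 = $11.14
Wage garnishment: $757.77 × 0.0592 = $44.86
Total deductions = $51.91 + $87.81 + $26.12 + $5.30 + $11.14 + $44.86 = $227.14
Net pay = $757.77 − $227.14 = $530.63

$530.63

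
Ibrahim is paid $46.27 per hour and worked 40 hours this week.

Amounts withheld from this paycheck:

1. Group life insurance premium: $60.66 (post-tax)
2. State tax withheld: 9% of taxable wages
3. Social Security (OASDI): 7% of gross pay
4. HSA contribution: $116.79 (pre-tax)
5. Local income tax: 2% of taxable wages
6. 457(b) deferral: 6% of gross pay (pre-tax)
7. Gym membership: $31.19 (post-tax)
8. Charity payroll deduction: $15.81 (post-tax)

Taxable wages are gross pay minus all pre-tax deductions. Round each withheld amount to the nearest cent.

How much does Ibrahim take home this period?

Gross pay: 40 × $46.27 = $1,850.80
457(b) deferral: $1,850.80 × 0.06 = $111.05
HSA contribution: $116.79
Pre-tax total = $111.05 + $116.79 = $227.84
Taxable wages = $1,850.80 − $227.84 = $1,622.96
State tax withheld: $1,622.96 × 0.09 = $146.07
Local income tax: $1,622.96 × 0.02 = $32.46
Social Security (OASDI): $1,850.80 × 0.07 = $129.56
Group life insurance premium: $60.66
Gym membership: $31.19
Charity payroll deduction: $15.81
Total deductions = $111.05 + $116.79 + $146.07 + $32.46 + $129.56 + $60.66 + $31.19 + $15.81 = $643.59
Net pay = $1,850.80 − $643.59 = $1,207.21

$1,207.21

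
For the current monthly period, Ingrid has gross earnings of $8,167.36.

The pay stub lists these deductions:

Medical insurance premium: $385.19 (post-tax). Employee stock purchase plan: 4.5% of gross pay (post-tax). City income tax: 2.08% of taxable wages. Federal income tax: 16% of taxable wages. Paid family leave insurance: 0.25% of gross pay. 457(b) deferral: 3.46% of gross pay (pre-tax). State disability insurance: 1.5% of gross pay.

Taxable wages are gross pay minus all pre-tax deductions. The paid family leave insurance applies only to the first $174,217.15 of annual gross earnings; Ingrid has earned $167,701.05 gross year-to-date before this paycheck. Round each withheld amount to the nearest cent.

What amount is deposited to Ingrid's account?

457(b) deferral: $8,167.36 × 0.0346 = $282.59
Taxable wages = $8,167.36 − $282.59 = $7,884.77
Federal income tax: $7,884.77 × 0.16 = $1,261.56
City income tax: $7,884.77 × 0.0208 = $164.00
Paid family leave insurance: only $174,217.15 − $167,701.05 = $6,516.10 of this check is subject → $6,516.10 × 0.0025 = $16.29
State disability insurance: $8,167.36 × 0.015 = $122.51
Employee stock purchase plan: $8,167.36 × 0.045 = $367.53
Medical insurance premium: $385.19
Total deductions = $282.59 + $1,261.56 + $164.00 + $16.29 + $122.51 + $367.53 + $385.19 = $2,599.67
Net pay = $8,167.36 − $2,599.67 = $5,567.69

$5,567.69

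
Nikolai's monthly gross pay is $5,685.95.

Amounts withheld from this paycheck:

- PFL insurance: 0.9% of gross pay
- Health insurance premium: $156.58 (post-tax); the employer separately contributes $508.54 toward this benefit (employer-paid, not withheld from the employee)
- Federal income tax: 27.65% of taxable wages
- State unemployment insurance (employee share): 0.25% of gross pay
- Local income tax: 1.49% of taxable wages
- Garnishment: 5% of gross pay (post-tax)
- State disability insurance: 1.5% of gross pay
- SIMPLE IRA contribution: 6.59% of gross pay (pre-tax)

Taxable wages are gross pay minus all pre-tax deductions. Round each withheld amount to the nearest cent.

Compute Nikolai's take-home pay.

$3,172.00

SIMPLE IRA contribution: $5,685.95 × 0.0659 = $374.70
Taxable wages = $5,685.95 − $374.70 = $5,311.25
Local income tax: $5,311.25 × 0.0149 = $79.14
Federal income tax: $5,311.25 × 0.2765 = $1,468.56
State unemployment insurance (employee share): $5,685.95 × 0.0025 = $14.21
PFL insurance: $5,685.95 × 0.009 = $51.17
State disability insurance: $5,685.95 × 0.015 = $85.29
Garnishment: $5,685.95 × 0.05 = $284.30
Health insurance premium: $156.58
(Employer's $508.54 toward health insurance premium is not withheld from the employee.)
Total deductions = $374.70 + $79.14 + $1,468.56 + $14.21 + $51.17 + $85.29 + $284.30 + $156.58 = $2,513.95
Net pay = $5,685.95 − $2,513.95 = $3,172.00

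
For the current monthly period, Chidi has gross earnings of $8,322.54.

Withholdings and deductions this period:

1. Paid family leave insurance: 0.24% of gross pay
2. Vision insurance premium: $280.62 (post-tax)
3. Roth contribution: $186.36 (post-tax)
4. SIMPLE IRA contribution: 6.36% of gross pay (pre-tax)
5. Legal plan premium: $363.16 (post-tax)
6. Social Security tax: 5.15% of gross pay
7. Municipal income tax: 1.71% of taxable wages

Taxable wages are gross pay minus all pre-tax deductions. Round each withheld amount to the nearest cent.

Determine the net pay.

$6,381.25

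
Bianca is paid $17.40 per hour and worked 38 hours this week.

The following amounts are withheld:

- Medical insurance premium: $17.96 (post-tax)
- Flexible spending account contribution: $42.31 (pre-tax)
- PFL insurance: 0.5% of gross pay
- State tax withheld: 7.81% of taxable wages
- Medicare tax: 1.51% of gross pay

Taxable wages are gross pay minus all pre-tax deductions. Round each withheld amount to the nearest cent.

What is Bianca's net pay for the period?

$539.30

Gross pay: 38 × $17.40 = $661.20
Flexible spending account contribution: $42.31
Taxable wages = $661.20 − $42.31 = $618.89
State tax withheld: $618.89 × 0.0781 = $48.34
PFL insurance: $661.20 × 0.005 = $3.31
Medicare tax: $661.20 × 0.0151 = $9.98
Medical insurance premium: $17.96
Total deductions = $42.31 + $48.34 + $3.31 + $9.98 + $17.96 = $121.90
Net pay = $661.20 − $121.90 = $539.30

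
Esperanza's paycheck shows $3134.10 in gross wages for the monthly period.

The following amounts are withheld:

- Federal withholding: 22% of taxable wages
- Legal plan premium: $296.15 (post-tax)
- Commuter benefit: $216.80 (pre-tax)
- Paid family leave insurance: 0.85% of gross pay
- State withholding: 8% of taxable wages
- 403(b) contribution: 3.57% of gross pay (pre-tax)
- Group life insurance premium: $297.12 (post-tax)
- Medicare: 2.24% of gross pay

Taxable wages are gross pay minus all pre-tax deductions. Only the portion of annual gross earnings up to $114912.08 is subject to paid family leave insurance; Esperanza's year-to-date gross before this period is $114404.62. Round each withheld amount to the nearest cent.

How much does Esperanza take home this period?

$1296.01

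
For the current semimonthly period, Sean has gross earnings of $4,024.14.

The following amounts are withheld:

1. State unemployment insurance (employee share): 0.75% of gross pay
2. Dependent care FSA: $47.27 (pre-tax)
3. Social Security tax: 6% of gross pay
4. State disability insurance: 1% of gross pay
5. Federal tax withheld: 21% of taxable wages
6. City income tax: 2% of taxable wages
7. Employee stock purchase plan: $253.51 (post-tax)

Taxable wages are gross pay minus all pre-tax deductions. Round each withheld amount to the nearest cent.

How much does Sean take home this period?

Dependent care FSA: $47.27
Taxable wages = $4,024.14 − $47.27 = $3,976.87
City income tax: $3,976.87 × 0.02 = $79.54
Federal tax withheld: $3,976.87 × 0.21 = $835.14
State unemployment insurance (employee share): $4,024.14 × 0.0075 = $30.18
State disability insurance: $4,024.14 × 0.01 = $40.24
Social Security tax: $4,024.14 × 0.06 = $241.45
Employee stock purchase plan: $253.51
Total deductions = $47.27 + $79.54 + $835.14 + $30.18 + $40.24 + $241.45 + $253.51 = $1,527.33
Net pay = $4,024.14 − $1,527.33 = $2,496.81

$2,496.81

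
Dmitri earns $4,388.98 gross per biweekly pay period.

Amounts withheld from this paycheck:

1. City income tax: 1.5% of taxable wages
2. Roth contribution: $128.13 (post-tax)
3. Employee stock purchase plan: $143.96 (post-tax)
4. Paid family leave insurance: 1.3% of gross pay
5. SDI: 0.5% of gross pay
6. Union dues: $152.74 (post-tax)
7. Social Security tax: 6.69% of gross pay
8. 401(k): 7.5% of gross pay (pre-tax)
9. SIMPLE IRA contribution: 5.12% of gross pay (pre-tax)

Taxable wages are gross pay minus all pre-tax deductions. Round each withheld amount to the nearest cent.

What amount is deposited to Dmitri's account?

$2,980.11

SIMPLE IRA contribution: $4,388.98 × 0.0512 = $224.72
401(k): $4,388.98 × 0.075 = $329.17
Pre-tax total = $224.72 + $329.17 = $553.89
Taxable wages = $4,388.98 − $553.89 = $3,835.09
City income tax: $3,835.09 × 0.015 = $57.53
Social Security tax: $4,388.98 × 0.0669 = $293.62
SDI: $4,388.98 × 0.005 = $21.94
Paid family leave insurance: $4,388.98 × 0.013 = $57.06
Union dues: $152.74
Employee stock purchase plan: $143.96
Roth contribution: $128.13
Total deductions = $224.72 + $329.17 + $57.53 + $293.62 + $21.94 + $57.06 + $152.74 + $143.96 + $128.13 = $1,408.87
Net pay = $4,388.98 − $1,408.87 = $2,980.11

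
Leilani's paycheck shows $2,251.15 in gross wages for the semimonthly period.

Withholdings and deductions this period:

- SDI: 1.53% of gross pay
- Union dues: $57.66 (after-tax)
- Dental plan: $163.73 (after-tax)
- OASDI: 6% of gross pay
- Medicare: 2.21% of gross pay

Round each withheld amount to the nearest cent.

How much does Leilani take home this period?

Medicare: $2,251.15 × 0.0221 = $49.75
SDI: $2,251.15 × 0.0153 = $34.44
OASDI: $2,251.15 × 0.06 = $135.07
Dental plan: $163.73
Union dues: $57.66
Total deductions = $49.75 + $34.44 + $135.07 + $163.73 + $57.66 = $440.65
Net pay = $2,251.15 − $440.65 = $1,810.50

$1,810.50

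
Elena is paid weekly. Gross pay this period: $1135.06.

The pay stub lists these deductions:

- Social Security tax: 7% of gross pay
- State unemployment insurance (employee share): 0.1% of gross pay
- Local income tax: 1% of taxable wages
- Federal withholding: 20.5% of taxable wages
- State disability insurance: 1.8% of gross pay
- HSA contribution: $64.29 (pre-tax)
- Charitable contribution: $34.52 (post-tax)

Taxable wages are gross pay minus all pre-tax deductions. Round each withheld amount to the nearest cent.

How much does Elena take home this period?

HSA contribution: $64.29
Taxable wages = $1135.06 − $64.29 = $1070.77
Federal withholding: $1070.77 × 0.205 = $219.51
Local income tax: $1070.77 × 0.01 = $10.71
State disability insurance: $1135.06 × 0.018 = $20.43
State unemployment insurance (employee share): $1135.06 × 0.001 = $1.14
Social Security tax: $1135.06 × 0.07 = $79.45
Charitable contribution: $34.52
Total deductions = $64.29 + $219.51 + $10.71 + $20.43 + $1.14 + $79.45 + $34.52 = $430.05
Net pay = $1135.06 − $430.05 = $705.01

$705.01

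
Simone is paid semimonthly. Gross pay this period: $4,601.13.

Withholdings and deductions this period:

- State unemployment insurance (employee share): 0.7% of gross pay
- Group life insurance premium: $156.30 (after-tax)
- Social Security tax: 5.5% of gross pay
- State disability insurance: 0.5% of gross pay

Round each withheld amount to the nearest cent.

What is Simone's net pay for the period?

$4,136.55

Social Security tax: $4,601.13 × 0.055 = $253.06
State disability insurance: $4,601.13 × 0.005 = $23.01
State unemployment insurance (employee share): $4,601.13 × 0.007 = $32.21
Group life insurance premium: $156.30
Total deductions = $253.06 + $23.01 + $32.21 + $156.30 = $464.58
Net pay = $4,601.13 − $464.58 = $4,136.55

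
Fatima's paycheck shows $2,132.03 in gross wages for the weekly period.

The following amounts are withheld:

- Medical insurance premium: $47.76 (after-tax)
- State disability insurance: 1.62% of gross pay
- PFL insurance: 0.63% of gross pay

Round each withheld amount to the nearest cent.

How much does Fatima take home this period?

$2,036.30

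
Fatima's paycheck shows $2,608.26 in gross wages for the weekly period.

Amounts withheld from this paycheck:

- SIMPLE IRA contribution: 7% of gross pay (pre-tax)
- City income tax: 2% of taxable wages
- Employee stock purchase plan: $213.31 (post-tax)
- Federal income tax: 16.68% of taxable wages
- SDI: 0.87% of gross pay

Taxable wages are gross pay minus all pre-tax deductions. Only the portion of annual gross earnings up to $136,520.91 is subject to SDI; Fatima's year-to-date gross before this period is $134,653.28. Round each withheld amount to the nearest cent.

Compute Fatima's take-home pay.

$1,743.01

SIMPLE IRA contribution: $2,608.26 × 0.07 = $182.58
Taxable wages = $2,608.26 − $182.58 = $2,425.68
City income tax: $2,425.68 × 0.02 = $48.51
Federal income tax: $2,425.68 × 0.1668 = $404.60
SDI: only $136,520.91 − $134,653.28 = $1,867.63 of this check is subject → $1,867.63 × 0.0087 = $16.25
Employee stock purchase plan: $213.31
Total deductions = $182.58 + $48.51 + $404.60 + $16.25 + $213.31 = $865.25
Net pay = $2,608.26 − $865.25 = $1,743.01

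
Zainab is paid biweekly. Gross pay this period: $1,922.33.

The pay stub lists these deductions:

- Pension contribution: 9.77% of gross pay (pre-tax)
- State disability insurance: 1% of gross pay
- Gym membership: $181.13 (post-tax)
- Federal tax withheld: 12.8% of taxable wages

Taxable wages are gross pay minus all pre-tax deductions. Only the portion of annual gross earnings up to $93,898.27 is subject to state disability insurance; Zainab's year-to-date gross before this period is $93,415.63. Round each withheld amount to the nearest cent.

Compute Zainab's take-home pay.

$1,326.54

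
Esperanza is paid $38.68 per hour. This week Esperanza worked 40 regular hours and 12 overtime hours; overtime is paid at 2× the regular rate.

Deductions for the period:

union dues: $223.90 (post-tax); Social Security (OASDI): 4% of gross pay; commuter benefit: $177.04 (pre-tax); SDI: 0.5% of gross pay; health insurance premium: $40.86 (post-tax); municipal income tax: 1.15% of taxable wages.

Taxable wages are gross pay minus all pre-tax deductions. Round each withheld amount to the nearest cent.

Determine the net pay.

Regular pay: 40 × $38.68 = $1547.20
Overtime pay: 12 × $38.68 × 2 = $928.32
Gross pay = $1547.20 + $928.32 = $2475.52
Commuter benefit: $177.04
Taxable wages = $2475.52 − $177.04 = $2298.48
Municipal income tax: $2298.48 × 0.0115 = $26.43
SDI: $2475.52 × 0.005 = $12.38
Social Security (OASDI): $2475.52 × 0.04 = $99.02
Health insurance premium: $40.86
Union dues: $223.90
Total deductions = $177.04 + $26.43 + $12.38 + $99.02 + $40.86 + $223.90 = $579.63
Net pay = $2475.52 − $579.63 = $1895.89

$1895.89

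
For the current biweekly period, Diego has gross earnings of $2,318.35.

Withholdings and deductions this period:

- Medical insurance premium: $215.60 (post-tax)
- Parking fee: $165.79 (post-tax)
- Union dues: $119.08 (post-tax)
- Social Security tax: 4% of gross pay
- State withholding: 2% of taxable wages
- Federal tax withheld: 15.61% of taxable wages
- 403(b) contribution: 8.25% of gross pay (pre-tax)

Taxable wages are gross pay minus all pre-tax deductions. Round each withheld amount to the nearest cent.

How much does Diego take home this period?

403(b) contribution: $2,318.35 × 0.0825 = $191.26
Taxable wages = $2,318.35 − $191.26 = $2,127.09
State withholding: $2,127.09 × 0.02 = $42.54
Federal tax withheld: $2,127.09 × 0.1561 = $332.04
Social Security tax: $2,318.35 × 0.04 = $92.73
Union dues: $119.08
Parking fee: $165.79
Medical insurance premium: $215.60
Total deductions = $191.26 + $42.54 + $332.04 + $92.73 + $119.08 + $165.79 + $215.60 = $1,159.04
Net pay = $2,318.35 − $1,159.04 = $1,159.31

$1,159.31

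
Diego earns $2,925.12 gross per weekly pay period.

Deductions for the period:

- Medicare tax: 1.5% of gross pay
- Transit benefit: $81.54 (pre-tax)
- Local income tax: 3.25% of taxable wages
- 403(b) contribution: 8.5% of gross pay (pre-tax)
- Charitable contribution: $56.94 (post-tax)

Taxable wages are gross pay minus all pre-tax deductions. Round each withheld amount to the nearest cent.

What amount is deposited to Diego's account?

$2,409.78

Transit benefit: $81.54
403(b) contribution: $2,925.12 × 0.085 = $248.64
Pre-tax total = $81.54 + $248.64 = $330.18
Taxable wages = $2,925.12 − $330.18 = $2,594.94
Local income tax: $2,594.94 × 0.0325 = $84.34
Medicare tax: $2,925.12 × 0.015 = $43.88
Charitable contribution: $56.94
Total deductions = $81.54 + $248.64 + $84.34 + $43.88 + $56.94 = $515.34
Net pay = $2,925.12 − $515.34 = $2,409.78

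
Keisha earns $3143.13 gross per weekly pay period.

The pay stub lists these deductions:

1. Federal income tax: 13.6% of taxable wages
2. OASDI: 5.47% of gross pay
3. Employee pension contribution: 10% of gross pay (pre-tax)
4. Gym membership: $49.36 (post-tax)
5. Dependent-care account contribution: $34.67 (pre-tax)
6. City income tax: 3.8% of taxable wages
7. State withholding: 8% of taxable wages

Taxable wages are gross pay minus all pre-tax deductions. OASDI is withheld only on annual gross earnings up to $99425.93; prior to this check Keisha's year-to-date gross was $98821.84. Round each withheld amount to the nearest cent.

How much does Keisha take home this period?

$2002.04

Employee pension contribution: $3143.13 × 0.1 = $314.31
Dependent-care account contribution: $34.67
Pre-tax total = $314.31 + $34.67 = $348.98
Taxable wages = $3143.13 − $348.98 = $2794.15
Federal income tax: $2794.15 × 0.136 = $380.00
State withholding: $2794.15 × 0.08 = $223.53
City income tax: $2794.15 × 0.038 = $106.18
OASDI: only $99425.93 − $98821.84 = $604.09 of this check is subject → $604.09 × 0.0547 = $33.04
Gym membership: $49.36
Total deductions = $314.31 + $34.67 + $380.00 + $223.53 + $106.18 + $33.04 + $49.36 = $1141.09
Net pay = $3143.13 − $1141.09 = $2002.04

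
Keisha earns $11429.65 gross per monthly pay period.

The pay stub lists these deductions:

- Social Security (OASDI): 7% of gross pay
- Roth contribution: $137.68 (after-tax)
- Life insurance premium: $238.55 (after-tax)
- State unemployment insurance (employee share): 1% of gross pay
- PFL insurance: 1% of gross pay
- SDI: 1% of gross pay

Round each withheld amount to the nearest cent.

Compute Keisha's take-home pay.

$9910.44

PFL insurance: $11429.65 × 0.01 = $114.30
State unemployment insurance (employee share): $11429.65 × 0.01 = $114.30
Social Security (OASDI): $11429.65 × 0.07 = $800.08
SDI: $11429.65 × 0.01 = $114.30
Life insurance premium: $238.55
Roth contribution: $137.68
Total deductions = $114.30 + $114.30 + $800.08 + $114.30 + $238.55 + $137.68 = $1519.21
Net pay = $11429.65 − $1519.21 = $9910.44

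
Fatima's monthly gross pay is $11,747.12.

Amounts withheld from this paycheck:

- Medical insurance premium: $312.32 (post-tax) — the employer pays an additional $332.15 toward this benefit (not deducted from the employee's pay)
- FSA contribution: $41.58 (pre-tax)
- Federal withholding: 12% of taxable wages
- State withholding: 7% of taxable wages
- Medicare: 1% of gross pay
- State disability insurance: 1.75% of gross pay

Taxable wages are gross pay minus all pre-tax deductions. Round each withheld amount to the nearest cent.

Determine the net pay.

$8,846.13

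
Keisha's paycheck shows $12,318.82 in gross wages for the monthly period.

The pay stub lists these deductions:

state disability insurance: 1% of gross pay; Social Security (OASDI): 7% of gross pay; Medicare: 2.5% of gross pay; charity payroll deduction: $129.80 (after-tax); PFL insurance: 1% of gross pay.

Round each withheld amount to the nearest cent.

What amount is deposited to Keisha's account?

Social Security (OASDI): $12,318.82 × 0.07 = $862.32
PFL insurance: $12,318.82 × 0.01 = $123.19
State disability insurance: $12,318.82 × 0.01 = $123.19
Medicare: $12,318.82 × 0.025 = $307.97
Charity payroll deduction: $129.80
Total deductions = $862.32 + $123.19 + $123.19 + $307.97 + $129.80 = $1,546.47
Net pay = $12,318.82 − $1,546.47 = $10,772.35

$10,772.35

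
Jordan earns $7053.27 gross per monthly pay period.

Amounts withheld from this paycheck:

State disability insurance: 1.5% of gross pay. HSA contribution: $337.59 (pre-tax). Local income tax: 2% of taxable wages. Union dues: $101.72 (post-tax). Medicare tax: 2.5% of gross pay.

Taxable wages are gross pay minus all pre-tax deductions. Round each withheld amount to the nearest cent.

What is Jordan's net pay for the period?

HSA contribution: $337.59
Taxable wages = $7053.27 − $337.59 = $6715.68
Local income tax: $6715.68 × 0.02 = $134.31
State disability insurance: $7053.27 × 0.015 = $105.80
Medicare tax: $7053.27 × 0.025 = $176.33
Union dues: $101.72
Total deductions = $337.59 + $134.31 + $105.80 + $176.33 + $101.72 = $855.75
Net pay = $7053.27 − $855.75 = $6197.52

$6197.52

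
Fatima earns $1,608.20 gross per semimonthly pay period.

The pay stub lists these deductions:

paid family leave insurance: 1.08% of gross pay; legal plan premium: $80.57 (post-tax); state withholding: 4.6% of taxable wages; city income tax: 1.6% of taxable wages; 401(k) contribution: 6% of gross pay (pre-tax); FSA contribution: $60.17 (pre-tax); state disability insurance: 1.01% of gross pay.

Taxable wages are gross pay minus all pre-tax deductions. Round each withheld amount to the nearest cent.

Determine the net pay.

$1,247.37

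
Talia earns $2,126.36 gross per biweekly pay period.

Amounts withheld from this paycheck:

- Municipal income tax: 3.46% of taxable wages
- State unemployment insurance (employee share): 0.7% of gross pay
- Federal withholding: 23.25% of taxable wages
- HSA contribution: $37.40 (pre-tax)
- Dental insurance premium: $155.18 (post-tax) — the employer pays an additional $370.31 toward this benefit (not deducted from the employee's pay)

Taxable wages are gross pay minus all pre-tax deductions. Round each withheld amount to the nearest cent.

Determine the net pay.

$1,360.94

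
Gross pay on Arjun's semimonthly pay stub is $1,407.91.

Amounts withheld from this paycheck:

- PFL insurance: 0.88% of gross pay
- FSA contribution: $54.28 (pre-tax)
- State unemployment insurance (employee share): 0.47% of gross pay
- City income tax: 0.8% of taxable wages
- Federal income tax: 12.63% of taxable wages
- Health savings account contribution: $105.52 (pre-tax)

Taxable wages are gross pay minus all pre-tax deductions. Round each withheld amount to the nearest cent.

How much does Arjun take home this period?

$1,061.48

FSA contribution: $54.28
Health savings account contribution: $105.52
Pre-tax total = $54.28 + $105.52 = $159.80
Taxable wages = $1,407.91 − $159.80 = $1,248.11
City income tax: $1,248.11 × 0.008 = $9.98
Federal income tax: $1,248.11 × 0.1263 = $157.64
State unemployment insurance (employee share): $1,407.91 × 0.0047 = $6.62
PFL insurance: $1,407.91 × 0.0088 = $12.39
Total deductions = $54.28 + $105.52 + $9.98 + $157.64 + $6.62 + $12.39 = $346.43
Net pay = $1,407.91 − $346.43 = $1,061.48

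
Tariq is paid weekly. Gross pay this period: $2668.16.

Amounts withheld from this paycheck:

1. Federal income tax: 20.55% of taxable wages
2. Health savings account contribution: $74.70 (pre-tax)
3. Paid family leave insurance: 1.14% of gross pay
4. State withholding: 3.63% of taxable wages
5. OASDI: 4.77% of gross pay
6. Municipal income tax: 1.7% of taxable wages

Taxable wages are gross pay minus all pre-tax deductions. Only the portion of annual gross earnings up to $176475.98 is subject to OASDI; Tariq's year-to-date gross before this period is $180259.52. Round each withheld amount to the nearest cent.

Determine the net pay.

$1891.85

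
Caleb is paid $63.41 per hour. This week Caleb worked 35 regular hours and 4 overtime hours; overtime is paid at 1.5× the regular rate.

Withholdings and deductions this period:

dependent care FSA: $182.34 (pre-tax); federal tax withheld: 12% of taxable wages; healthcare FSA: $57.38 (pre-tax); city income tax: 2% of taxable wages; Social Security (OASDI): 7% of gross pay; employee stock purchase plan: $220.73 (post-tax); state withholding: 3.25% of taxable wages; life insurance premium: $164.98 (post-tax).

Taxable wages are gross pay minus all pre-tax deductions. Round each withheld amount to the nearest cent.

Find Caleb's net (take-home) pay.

$1,385.28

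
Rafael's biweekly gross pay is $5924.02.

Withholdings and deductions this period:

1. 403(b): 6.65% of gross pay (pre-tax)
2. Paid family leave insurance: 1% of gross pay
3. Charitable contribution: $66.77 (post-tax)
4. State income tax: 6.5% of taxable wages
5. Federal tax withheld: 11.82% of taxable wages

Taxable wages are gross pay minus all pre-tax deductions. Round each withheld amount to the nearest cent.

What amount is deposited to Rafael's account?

$4390.96

403(b): $5924.02 × 0.0665 = $393.95
Taxable wages = $5924.02 − $393.95 = $5530.07
Federal tax withheld: $5530.07 × 0.1182 = $653.65
State income tax: $5530.07 × 0.065 = $359.45
Paid family leave insurance: $5924.02 × 0.01 = $59.24
Charitable contribution: $66.77
Total deductions = $393.95 + $653.65 + $359.45 + $59.24 + $66.77 = $1533.06
Net pay = $5924.02 − $1533.06 = $4390.96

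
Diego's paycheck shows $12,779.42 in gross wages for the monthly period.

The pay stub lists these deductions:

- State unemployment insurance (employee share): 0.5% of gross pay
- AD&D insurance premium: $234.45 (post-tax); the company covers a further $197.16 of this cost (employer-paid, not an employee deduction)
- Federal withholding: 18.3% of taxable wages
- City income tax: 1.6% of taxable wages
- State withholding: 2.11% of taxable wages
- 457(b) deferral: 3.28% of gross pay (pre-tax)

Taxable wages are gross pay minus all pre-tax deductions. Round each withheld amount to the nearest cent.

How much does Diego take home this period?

457(b) deferral: $12,779.42 × 0.0328 = $419.16
Taxable wages = $12,779.42 − $419.16 = $12,360.26
State withholding: $12,360.26 × 0.0211 = $260.80
City income tax: $12,360.26 × 0.016 = $197.76
Federal withholding: $12,360.26 × 0.183 = $2,261.93
State unemployment insurance (employee share): $12,779.42 × 0.005 = $63.90
AD&D insurance premium: $234.45
(Employer's $197.16 toward AD&D insurance premium is not withheld from the employee.)
Total deductions = $419.16 + $260.80 + $197.76 + $2,261.93 + $63.90 + $234.45 = $3,438.00
Net pay = $12,779.42 − $3,438.00 = $9,341.42

$9,341.42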